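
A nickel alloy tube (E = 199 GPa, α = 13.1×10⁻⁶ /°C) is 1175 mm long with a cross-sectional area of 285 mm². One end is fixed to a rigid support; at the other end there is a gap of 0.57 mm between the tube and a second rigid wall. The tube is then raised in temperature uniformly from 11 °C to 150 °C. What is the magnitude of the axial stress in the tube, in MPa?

σ ≈ 266 MPa (compressive)

Unrestrained expansion: δ_free = αΔT L = 13.1×10⁻⁶ × 139 × 1175 = 2.14 mm.
The gap closes (δ_free > 0.57 mm) and the wall then resists a further 2.14 − 0.57 = 1.57 mm of expansion.
Compatibility: PL/(AE) = 1.57 mm, so σ = P/A = E × (1.57/1175) = 265.8 MPa.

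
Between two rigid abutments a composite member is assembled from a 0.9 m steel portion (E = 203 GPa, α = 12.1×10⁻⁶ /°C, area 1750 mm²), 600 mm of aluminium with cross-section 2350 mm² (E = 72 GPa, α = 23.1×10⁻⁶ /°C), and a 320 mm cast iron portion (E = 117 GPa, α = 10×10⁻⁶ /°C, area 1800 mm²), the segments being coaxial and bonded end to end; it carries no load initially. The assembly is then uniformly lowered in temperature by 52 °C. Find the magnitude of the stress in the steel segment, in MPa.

If the supports were absent, the total length change would be Σ αᵢΔT Lᵢ = 12.1×10⁻⁶×52×900 + 23.1×10⁻⁶×52×600 + 10×10⁻⁶×52×320 = 1.453 mm.
Since the ends are fixed, an axial force P builds up, equal in every segment, with P · Σ Lᵢ/(AᵢEᵢ) = δ_free.
The series flexibility is Σ Lᵢ/(AᵢEᵢ) = 900/(1750×203×10³) + 600/(2350×72×10³) + 320/(1800×117×10³) = 7.599×10⁻⁶ mm/N.
P = 1.453 / 7.599×10⁻⁶ = 191300 N = 191.3 kN, tensile.
σ_{steel} = P / A = 191300 / 1750 = 109.3 MPa.

σ ≈ 109 MPa (tensile)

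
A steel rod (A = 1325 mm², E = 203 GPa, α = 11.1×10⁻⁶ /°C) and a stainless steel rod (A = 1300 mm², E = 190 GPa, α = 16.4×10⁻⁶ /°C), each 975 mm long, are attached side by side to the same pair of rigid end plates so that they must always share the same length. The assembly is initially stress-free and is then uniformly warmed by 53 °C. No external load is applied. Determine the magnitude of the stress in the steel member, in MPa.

σ ≈ 27.3 MPa (tensile)

Both members must finish at the same length. With the larger α, the stainless steel tends to over-expand; the plates restrain it, putting the stainless steel in compression and the steel in tension. With no external load the two internal forces are equal and opposite, magnitude P.
Compatibility of the two members (thermal + elastic change equal): (α₁ − α₂)ΔT = P·[1/(A₁E₁) + 1/(A₂E₂)].
|α₁ − α₂|·ΔT = 5.3×10⁻⁶ × 53 = 0.0002809.
1/(A₁E₁) + 1/(A₂E₂) = 1/(1325×203×10³) + 1/(1300×190×10³) = 7.766×10⁻⁹ N⁻¹.
P = 0.0002809 / 7.766×10⁻⁹ = 36170 N = 36.17 kN.
σ_{steel} = P/A₁ = 36170/1325 = 27.3 MPa, tensile.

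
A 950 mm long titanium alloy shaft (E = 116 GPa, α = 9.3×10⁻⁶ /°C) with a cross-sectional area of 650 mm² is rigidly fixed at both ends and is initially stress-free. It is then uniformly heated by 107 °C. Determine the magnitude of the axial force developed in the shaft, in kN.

With zero net strain, σ = E·αΔT = 116 GPa × 9.3×10⁻⁶ × 107 = 115.4 MPa.
P = AEαΔT = 650 × 116×10³ × 9.3×10⁻⁶ × 107 = 75.03 kN (compressive).

P ≈ 75 kN (compressive)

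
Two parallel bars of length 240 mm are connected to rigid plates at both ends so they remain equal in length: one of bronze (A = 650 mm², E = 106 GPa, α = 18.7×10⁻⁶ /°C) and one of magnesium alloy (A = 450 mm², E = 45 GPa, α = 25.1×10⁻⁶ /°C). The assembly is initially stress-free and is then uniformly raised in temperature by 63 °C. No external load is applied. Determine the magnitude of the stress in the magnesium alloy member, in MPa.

Equilibrium of a rigid end plate with no external load gives equal and opposite internal forces ±P in the two members. Since α_{magnesium alloy} > α_{bronze}, heating drives the magnesium alloy into compression and the bronze into tension.
Equating the net (thermal + elastic) strains gives |α₁ − α₂|·ΔT = P·[1/(A₁E₁) + 1/(A₂E₂)].
|α₁ − α₂|·ΔT = 6.4×10⁻⁶ × 63 = 0.0004032.
1/(A₁E₁) + 1/(A₂E₂) = 1/(650×106×10³) + 1/(450×45×10³) = 6.39×10⁻⁸ N⁻¹.
P = 0.0004032 / 6.39×10⁻⁸ = 6310 N = 6.31 kN.
σ_{magnesium alloy} = P/A₂ = 6310/450 = 14.02 MPa, compressive.

σ ≈ 14 MPa (compressive)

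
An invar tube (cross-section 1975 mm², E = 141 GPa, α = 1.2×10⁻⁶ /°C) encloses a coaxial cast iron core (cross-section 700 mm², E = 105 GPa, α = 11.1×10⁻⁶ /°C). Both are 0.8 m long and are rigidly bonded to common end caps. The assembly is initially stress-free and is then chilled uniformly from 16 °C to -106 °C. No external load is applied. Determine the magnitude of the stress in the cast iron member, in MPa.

σ ≈ 100 MPa (tensile)

Both members must finish at the same length. With the larger α, the cast iron tends to over-contract; the plates restrain it, putting the cast iron in tension and the invar in compression. With no external load the two internal forces are equal and opposite, magnitude P.
Setting the final lengths equal and cancelling L: (α₁ − α₂)ΔT = P/(A₁E₁) + P/(A₂E₂).
|α₁ − α₂|·ΔT = 9.9×10⁻⁶ × 122 = 0.001208.
1/(A₁E₁) + 1/(A₂E₂) = 1/(1975×141×10³) + 1/(700×105×10³) = 1.72×10⁻⁸ N⁻¹.
P = 0.001208 / 1.72×10⁻⁸ = 70240 N = 70.24 kN.
σ_{cast iron} = P/A₂ = 70240/700 = 100.3 MPa, tensile.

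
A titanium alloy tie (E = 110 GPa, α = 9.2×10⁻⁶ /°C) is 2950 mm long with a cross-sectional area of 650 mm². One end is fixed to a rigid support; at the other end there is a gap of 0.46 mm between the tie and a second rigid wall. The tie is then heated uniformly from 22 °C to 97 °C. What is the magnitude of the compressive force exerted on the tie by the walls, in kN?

P ≈ 38.2 kN

If the wall were absent the tie would grow by αΔT L = 9.2×10⁻⁶ × 75 × 2950 = 2.035 mm.
This exceeds the 0.46 mm gap, so the wall pushes back. The portion of expansion that must be recovered elastically is δ_free − gap = 2.035 − 0.46 = 1.575 mm.
Compatibility: PL/(AE) = 1.575 mm, so σ = P/A = E × (1.575/2950) = 58.75 MPa.
Force on the wall = σA = 58.75 × 650 mm² = 38.19 kN.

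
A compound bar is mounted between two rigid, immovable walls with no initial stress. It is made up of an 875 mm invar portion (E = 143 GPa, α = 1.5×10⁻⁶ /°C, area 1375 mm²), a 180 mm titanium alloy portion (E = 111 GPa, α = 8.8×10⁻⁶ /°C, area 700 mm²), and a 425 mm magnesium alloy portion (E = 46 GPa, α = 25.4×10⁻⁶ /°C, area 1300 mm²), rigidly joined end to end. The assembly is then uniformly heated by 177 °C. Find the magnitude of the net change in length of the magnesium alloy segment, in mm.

|ΔL| ≈ 0.669 mm

With the walls removed the bar would change length by δ_free = Σ αᵢΔT Lᵢ = 1.5×10⁻⁶×177×875 + 8.8×10⁻⁶×177×180 + 25.4×10⁻⁶×177×425 = 2.423 mm.
The walls prevent any net length change, so an axial force P (same in every segment) develops. Compatibility: P · Σ Lᵢ/(AᵢEᵢ) = δ_free.
Σ Lᵢ/(AᵢEᵢ) = 875/(1375×143×10³) + 180/(700×111×10³) + 425/(1300×46×10³) = 1.387×10⁻⁵ mm/N.
Hence P = δ_free / Σ(L/AE) = 2.423/1.387×10⁻⁵ = 174.7 kN (compressive).
For the magnesium alloy segment, free thermal change = 25.4×10⁻⁶×177×425 = 1.911 mm and elastic change from P = 174700×425/(1300×46×10³) = 1.241 mm; these oppose, so the net change is 0.669 mm (segment lengthens).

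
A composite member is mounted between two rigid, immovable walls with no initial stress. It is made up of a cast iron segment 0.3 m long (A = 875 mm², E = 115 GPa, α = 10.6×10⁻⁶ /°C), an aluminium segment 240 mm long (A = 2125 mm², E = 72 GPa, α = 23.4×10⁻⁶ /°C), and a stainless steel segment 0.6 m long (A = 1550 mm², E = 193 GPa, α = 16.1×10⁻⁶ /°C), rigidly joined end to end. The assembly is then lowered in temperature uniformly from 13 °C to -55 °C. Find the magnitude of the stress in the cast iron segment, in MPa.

σ ≈ 219 MPa (tensile)

Free thermal contraction of the whole bar: Σ αᵢΔT Lᵢ = 10.6×10⁻⁶×68×300 + 23.4×10⁻⁶×68×240 + 16.1×10⁻⁶×68×600 = 1.255 mm.
Since the ends are fixed, an axial force P builds up, equal in every segment, with P · Σ Lᵢ/(AᵢEᵢ) = δ_free.
Σ Lᵢ/(AᵢEᵢ) = 300/(875×115×10³) + 240/(2125×72×10³) + 600/(1550×193×10³) = 6.556×10⁻⁶ mm/N.
So P = 1.255 / 6.556×10⁻⁶ = 191.4 kN, tensile.
σ_{cast iron} = P / A = 191400 / 875 = 218.8 MPa.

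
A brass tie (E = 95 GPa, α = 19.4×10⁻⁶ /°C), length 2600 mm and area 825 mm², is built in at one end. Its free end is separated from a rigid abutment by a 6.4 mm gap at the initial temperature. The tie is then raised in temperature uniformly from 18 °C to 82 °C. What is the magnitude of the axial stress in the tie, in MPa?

If the wall were absent the tie would grow by αΔT L = 19.4×10⁻⁶ × 64 × 2600 = 3.228 mm.
Since δ_free = 3.23 mm is less than the 6.4 mm gap, the tie never touches the wall. No axial force develops.

σ ≈ 0 MPa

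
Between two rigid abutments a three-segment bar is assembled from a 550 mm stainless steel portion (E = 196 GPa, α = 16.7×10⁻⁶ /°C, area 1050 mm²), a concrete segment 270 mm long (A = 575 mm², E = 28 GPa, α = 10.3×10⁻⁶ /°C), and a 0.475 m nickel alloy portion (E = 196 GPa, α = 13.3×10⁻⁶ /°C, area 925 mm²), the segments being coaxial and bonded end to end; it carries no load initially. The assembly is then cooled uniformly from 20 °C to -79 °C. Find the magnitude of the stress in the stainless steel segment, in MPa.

σ ≈ 78.1 MPa (tensile)

With the walls removed the bar would change length by δ_free = Σ αᵢΔT Lᵢ = 16.7×10⁻⁶×99×550 + 10.3×10⁻⁶×99×270 + 13.3×10⁻⁶×99×475 = 1.81 mm.
Since the ends are fixed, an axial force P builds up, equal in every segment, with P · Σ Lᵢ/(AᵢEᵢ) = δ_free.
Σ Lᵢ/(AᵢEᵢ) = 550/(1050×196×10³) + 270/(575×28×10³) + 475/(925×196×10³) = 2.206×10⁻⁵ mm/N.
Hence P = δ_free / Σ(L/AE) = 1.81/2.206×10⁻⁵ = 82.04 kN (tensile).
σ_{stainless steel} = P / A = 82040 / 1050 = 78.14 MPa.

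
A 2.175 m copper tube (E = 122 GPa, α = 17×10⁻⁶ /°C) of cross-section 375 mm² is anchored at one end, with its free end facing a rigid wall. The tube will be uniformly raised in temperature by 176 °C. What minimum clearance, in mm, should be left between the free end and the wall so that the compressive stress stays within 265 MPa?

g ≈ 1.78 mm

Free expansion if unrestrained: δ_free = αΔT L = 17×10⁻⁶ × 176 × 2175 = 6.508 mm.
A stress of 265 MPa corresponds to the wall pushing the tube back by σL/E = 265×2175/(122×10³) = 4.724 mm.
So the gap has to take up the difference, g_min = δ_free − σL/E = 6.508 − 4.724 = 1.783 mm.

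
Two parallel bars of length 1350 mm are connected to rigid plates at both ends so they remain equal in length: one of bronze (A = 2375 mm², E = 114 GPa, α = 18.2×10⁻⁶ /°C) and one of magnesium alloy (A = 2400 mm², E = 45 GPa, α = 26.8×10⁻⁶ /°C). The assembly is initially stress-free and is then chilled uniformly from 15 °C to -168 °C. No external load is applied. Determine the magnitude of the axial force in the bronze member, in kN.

The magnesium alloy has the larger α, so on cooling it would change length more than the bronze if both were free. The rigid plates force a common final length, so the magnesium alloy is put into tension and the bronze into compression, with equal and opposite forces P (no external load).
Equating the net (thermal + elastic) strains gives |α₁ − α₂|·ΔT = P·[1/(A₁E₁) + 1/(A₂E₂)].
|α₁ − α₂|·ΔT = 8.6×10⁻⁶ × 183 = 0.001574.
1/(A₁E₁) + 1/(A₂E₂) = 1/(2375×114×10³) + 1/(2400×45×10³) = 1.295×10⁻⁸ N⁻¹.
So P = 0.001574 / 1.295×10⁻⁸ = 121.5 kN.

P ≈ 122 kN (compressive in the bronze)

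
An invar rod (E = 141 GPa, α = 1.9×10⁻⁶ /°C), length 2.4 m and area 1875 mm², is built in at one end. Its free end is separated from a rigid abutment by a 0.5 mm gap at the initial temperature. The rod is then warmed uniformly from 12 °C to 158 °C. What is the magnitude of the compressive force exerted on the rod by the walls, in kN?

Unrestrained expansion: δ_free = αΔT L = 1.9×10⁻⁶ × 146 × 2400 = 0.6658 mm.
The gap closes (δ_free > 0.5 mm) and the wall then resists a further 0.6658 − 0.5 = 0.1658 mm of expansion.
That suppressed elongation corresponds to σ = E·Δ/L = 141×10³ × 0.1658/2400 = 9.738 MPa.
Force on the wall = σA = 9.738 × 1875 mm² = 18.26 kN.

P ≈ 18.3 kN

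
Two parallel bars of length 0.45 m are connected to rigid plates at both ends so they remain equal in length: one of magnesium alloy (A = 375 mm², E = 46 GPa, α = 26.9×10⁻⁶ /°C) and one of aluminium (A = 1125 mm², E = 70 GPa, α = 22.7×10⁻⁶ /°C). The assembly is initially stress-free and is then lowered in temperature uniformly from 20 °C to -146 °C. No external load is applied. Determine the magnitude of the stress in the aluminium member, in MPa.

σ ≈ 8.77 MPa (compressive)

Equilibrium of a rigid end plate with no external load gives equal and opposite internal forces ±P in the two members. Since α_{magnesium alloy} > α_{aluminium}, cooling drives the magnesium alloy into tension and the aluminium into compression.
Setting the final lengths equal and cancelling L: (α₁ − α₂)ΔT = P/(A₁E₁) + P/(A₂E₂).
|α₁ − α₂|·ΔT = 4.2×10⁻⁶ × 166 = 0.0006972.
1/(A₁E₁) + 1/(A₂E₂) = 1/(375×46×10³) + 1/(1125×70×10³) = 7.067×10⁻⁸ N⁻¹.
So P = 0.0006972 / 7.067×10⁻⁸ = 9.866 kN.
σ_{aluminium} = P/A₂ = 9866/1125 = 8.769 MPa, compressive.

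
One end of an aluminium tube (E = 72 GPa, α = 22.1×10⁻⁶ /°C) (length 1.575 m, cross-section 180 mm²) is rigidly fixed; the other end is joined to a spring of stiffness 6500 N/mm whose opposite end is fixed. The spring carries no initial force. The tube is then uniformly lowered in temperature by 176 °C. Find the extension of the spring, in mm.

δ ≈ 3.42 mm

Free thermal contraction: δ_free = αΔT L = 22.1×10⁻⁶ × 176 × 1575 = 6.126 mm.
With a force P in the spring, the elastic change of the tube is PL/(AE) and that of the spring is P/k; compatibility requires their sum to equal δ_free.
P [ L/(AE) + 1/k ] = δ_free → P [ 1575/(180×72×10³) + 1/(6500) ] = 6.126.
P = 6.126 / 0.0002754 = 22250 N.
Spring extension = P/k = 22250/(6500) = 3.423 mm.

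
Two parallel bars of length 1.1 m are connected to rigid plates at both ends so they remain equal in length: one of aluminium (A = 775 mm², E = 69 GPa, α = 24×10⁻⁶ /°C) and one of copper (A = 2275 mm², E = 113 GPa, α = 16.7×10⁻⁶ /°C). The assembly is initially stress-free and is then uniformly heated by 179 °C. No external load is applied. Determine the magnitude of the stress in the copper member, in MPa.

Both members must finish at the same length. With the larger α, the aluminium tends to over-expand; the plates restrain it, putting the aluminium in compression and the copper in tension. With no external load the two internal forces are equal and opposite, magnitude P.
Compatibility of the two members (thermal + elastic change equal): (α₁ − α₂)ΔT = P·[1/(A₁E₁) + 1/(A₂E₂)].
|α₁ − α₂|·ΔT = 7.3×10⁻⁶ × 179 = 0.001307.
1/(A₁E₁) + 1/(A₂E₂) = 1/(775×69×10³) + 1/(2275×113×10³) = 2.259×10⁻⁸ N⁻¹.
So P = 0.001307 / 2.259×10⁻⁸ = 57.84 kN.
σ_{copper} = P/A₂ = 57840/2275 = 25.43 MPa, tensile.

σ ≈ 25.4 MPa (tensile)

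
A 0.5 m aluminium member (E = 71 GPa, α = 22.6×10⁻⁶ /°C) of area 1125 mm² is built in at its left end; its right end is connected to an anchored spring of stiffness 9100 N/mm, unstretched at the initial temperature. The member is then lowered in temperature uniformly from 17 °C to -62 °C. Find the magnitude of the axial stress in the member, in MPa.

σ ≈ 6.83 MPa (tensile)

If the spring were absent the member would shorten by αΔT L = 22.6×10⁻⁶ × 79 × 500 = 0.8927 mm.
Let P be the tensile force in the spring. The member extends elastically by PL/(AE) and the spring stretches by P/k; together these equal δ_free.
So P = δ_free / [L/(AE) + 1/k] = 0.8927 / [ 500/(1125×71×10³) + 1/(9100) ].
P = 0.8927 / 0.0001161 = 7686 N.
σ = P/A = 7686/1125 = 6.832 MPa.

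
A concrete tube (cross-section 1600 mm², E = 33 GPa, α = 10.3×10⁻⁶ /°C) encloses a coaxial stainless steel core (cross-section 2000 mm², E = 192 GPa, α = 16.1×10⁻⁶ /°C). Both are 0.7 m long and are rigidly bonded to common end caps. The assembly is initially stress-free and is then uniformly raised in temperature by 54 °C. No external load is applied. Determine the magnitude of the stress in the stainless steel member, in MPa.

Equilibrium of a rigid end plate with no external load gives equal and opposite internal forces ±P in the two members. Since α_{stainless steel} > α_{concrete}, heating drives the stainless steel into compression and the concrete into tension.
Setting the final lengths equal and cancelling L: (α₁ − α₂)ΔT = P/(A₁E₁) + P/(A₂E₂).
|α₁ − α₂|·ΔT = 5.8×10⁻⁶ × 54 = 0.0003132.
1/(A₁E₁) + 1/(A₂E₂) = 1/(1600×33×10³) + 1/(2000×192×10³) = 2.154×10⁻⁸ N⁻¹.
So P = 0.0003132 / 2.154×10⁻⁸ = 14.54 kN.
σ_{stainless steel} = P/A₂ = 14540/2000 = 7.269 MPa, compressive.

σ ≈ 7.27 MPa (compressive)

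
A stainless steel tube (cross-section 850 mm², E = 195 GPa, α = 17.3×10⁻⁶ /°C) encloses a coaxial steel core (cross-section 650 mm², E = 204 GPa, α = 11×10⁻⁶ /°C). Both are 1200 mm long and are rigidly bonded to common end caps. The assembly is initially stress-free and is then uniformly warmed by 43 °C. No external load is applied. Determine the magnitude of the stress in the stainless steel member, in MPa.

The stainless steel has the larger α, so on heating it would change length more than the steel if both were free. The rigid plates force a common final length, so the stainless steel is put into compression and the steel into tension, with equal and opposite forces P (no external load).
Setting the final lengths equal and cancelling L: (α₁ − α₂)ΔT = P/(A₁E₁) + P/(A₂E₂).
|α₁ − α₂|·ΔT = 6.3×10⁻⁶ × 43 = 0.0002709.
1/(A₁E₁) + 1/(A₂E₂) = 1/(850×195×10³) + 1/(650×204×10³) = 1.357×10⁻⁸ N⁻¹.
P = 0.0002709 / 1.357×10⁻⁸ = 19960 N = 19.96 kN.
σ_{stainless steel} = P/A₁ = 19960/850 = 23.48 MPa, compressive.

σ ≈ 23.5 MPa (compressive)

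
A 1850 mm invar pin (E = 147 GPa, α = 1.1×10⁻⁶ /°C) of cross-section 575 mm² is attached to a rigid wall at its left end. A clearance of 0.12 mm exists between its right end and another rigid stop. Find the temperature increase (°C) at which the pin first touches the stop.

Contact occurs when the free expansion equals the gap: αΔT L = 0.12 mm.
So ΔT = g/(αL) = 0.12/(1.1×10⁻⁶ × 1850) = 58.97 °C.

ΔT ≈ 59 °C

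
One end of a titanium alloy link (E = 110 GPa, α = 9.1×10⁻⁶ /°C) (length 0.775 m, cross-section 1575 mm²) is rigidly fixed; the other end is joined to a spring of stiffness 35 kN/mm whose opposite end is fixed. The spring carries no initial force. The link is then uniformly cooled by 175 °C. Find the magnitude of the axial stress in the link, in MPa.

σ ≈ 23.7 MPa (tensile)

If the spring were absent the link would shorten by αΔT L = 9.1×10⁻⁶ × 175 × 775 = 1.234 mm.
With a force P in the spring, the elastic change of the link is PL/(AE) and that of the spring is P/k; compatibility requires their sum to equal δ_free.
P [ L/(AE) + 1/k ] = δ_free → P [ 775/(1575×110×10³) + 1/(35×10³) ] = 1.234.
P = 1.234 / 3.304×10⁻⁵ = 37350 N.
σ = P/A = 37350/1575 = 23.71 MPa.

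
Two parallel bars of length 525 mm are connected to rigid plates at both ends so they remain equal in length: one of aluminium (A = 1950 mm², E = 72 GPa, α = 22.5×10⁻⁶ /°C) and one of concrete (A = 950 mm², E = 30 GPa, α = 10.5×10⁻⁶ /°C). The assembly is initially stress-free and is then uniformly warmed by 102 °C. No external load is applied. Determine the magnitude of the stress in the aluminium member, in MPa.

σ ≈ 14.9 MPa (compressive)

Both members must finish at the same length. With the larger α, the aluminium tends to over-expand; the plates restrain it, putting the aluminium in compression and the concrete in tension. With no external load the two internal forces are equal and opposite, magnitude P.
Compatibility of the two members (thermal + elastic change equal): (α₁ − α₂)ΔT = P·[1/(A₁E₁) + 1/(A₂E₂)].
|α₁ − α₂|·ΔT = 12×10⁻⁶ × 102 = 0.001224.
1/(A₁E₁) + 1/(A₂E₂) = 1/(1950×72×10³) + 1/(950×30×10³) = 4.221×10⁻⁸ N⁻¹.
So P = 0.001224 / 4.221×10⁻⁸ = 29 kN.
σ_{aluminium} = P/A₁ = 29000/1950 = 14.87 MPa, compressive.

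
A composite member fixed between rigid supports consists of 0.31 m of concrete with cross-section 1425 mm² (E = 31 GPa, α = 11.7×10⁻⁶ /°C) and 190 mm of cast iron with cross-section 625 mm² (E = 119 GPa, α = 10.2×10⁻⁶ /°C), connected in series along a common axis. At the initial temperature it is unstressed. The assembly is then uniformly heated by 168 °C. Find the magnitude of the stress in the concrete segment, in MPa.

σ ≈ 68.5 MPa (compressive)

If the supports were absent, the total length change would be Σ αᵢΔT Lᵢ = 11.7×10⁻⁶×168×310 + 10.2×10⁻⁶×168×190 = 0.9349 mm.
The rigid supports impose zero overall length change; the single axial force P common to all segments must satisfy P Σ Lᵢ/(AᵢEᵢ) = δ_free.
Σ Lᵢ/(AᵢEᵢ) = 310/(1425×31×10³) + 190/(625×119×10³) = 9.572×10⁻⁶ mm/N.
Hence P = δ_free / Σ(L/AE) = 0.9349/9.572×10⁻⁶ = 97.67 kN (compressive).
σ_{concrete} = P / A = 97670 / 1425 = 68.54 MPa.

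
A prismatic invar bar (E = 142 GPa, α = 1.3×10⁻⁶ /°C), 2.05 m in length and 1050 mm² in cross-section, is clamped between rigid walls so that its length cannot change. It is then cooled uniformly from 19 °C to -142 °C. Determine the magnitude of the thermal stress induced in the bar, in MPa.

σ ≈ 29.7 MPa (tensile)

The supports are rigid, so the total axial strain is zero. The restrained thermal strain is ε = αΔT = 1.3×10⁻⁶ × 161 = 209.3×10⁻⁶.
Hence σ = E·αΔT = 142×10³ × 209.3×10⁻⁶ = 29.72 MPa, tensile.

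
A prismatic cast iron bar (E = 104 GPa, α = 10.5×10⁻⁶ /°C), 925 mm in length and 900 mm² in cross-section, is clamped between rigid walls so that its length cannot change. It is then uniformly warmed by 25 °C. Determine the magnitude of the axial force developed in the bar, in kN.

P ≈ 24.6 kN (compressive)

Full restraint means ε = 0, so the stress is σ = EαΔT = 104×10³ × 10.5×10⁻⁶ × 25 = 27.3 MPa.
Axial force P = σA = 27.3 × 900 = 24570 N = 24.57 kN, compressive.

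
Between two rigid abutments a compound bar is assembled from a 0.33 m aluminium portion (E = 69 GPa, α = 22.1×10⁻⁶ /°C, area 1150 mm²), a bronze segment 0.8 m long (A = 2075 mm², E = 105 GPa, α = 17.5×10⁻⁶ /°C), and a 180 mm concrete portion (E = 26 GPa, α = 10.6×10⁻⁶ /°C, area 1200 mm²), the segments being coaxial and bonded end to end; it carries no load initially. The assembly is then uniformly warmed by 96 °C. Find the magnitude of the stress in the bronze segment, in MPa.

If the supports were absent, the total length change would be Σ αᵢΔT Lᵢ = 22.1×10⁻⁶×96×330 + 17.5×10⁻⁶×96×800 + 10.6×10⁻⁶×96×180 = 2.227 mm.
The rigid supports impose zero overall length change; the single axial force P common to all segments must satisfy P Σ Lᵢ/(AᵢEᵢ) = δ_free.
Σ Lᵢ/(AᵢEᵢ) = 330/(1150×69×10³) + 800/(2075×105×10³) + 180/(1200×26×10³) = 1.36×10⁻⁵ mm/N.
Hence P = δ_free / Σ(L/AE) = 2.227/1.36×10⁻⁵ = 163.8 kN (compressive).
σ_{bronze} = P / A = 163800 / 2075 = 78.93 MPa.

σ ≈ 78.9 MPa (compressive)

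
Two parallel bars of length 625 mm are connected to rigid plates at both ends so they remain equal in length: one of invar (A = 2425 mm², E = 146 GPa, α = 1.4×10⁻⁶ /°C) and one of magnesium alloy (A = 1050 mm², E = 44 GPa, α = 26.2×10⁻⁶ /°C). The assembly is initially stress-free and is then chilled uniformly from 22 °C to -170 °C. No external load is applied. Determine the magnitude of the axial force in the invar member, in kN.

Both members must finish at the same length. With the larger α, the magnesium alloy tends to over-contract; the plates restrain it, putting the magnesium alloy in tension and the invar in compression. With no external load the two internal forces are equal and opposite, magnitude P.
Setting the final lengths equal and cancelling L: (α₁ − α₂)ΔT = P/(A₁E₁) + P/(A₂E₂).
|α₁ − α₂|·ΔT = 24.8×10⁻⁶ × 192 = 0.004762.
1/(A₁E₁) + 1/(A₂E₂) = 1/(2425×146×10³) + 1/(1050×44×10³) = 2.447×10⁻⁸ N⁻¹.
P = 0.004762 / 2.447×10⁻⁸ = 194600 N = 194.6 kN.

P ≈ 195 kN (compressive in the invar)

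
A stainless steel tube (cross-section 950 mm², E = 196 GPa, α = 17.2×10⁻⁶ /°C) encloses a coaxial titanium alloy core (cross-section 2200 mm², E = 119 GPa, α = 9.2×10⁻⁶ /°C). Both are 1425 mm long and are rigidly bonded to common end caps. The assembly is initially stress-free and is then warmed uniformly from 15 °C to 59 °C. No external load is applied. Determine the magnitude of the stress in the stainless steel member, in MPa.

σ ≈ 40.3 MPa (compressive)

Both members must finish at the same length. With the larger α, the stainless steel tends to over-expand; the plates restrain it, putting the stainless steel in compression and the titanium alloy in tension. With no external load the two internal forces are equal and opposite, magnitude P.
Compatibility of the two members (thermal + elastic change equal): (α₁ − α₂)ΔT = P·[1/(A₁E₁) + 1/(A₂E₂)].
|α₁ − α₂|·ΔT = 8×10⁻⁶ × 44 = 0.000352.
1/(A₁E₁) + 1/(A₂E₂) = 1/(950×196×10³) + 1/(2200×119×10³) = 9.19×10⁻⁹ N⁻¹.
So P = 0.000352 / 9.19×10⁻⁹ = 38.3 kN.
σ_{stainless steel} = P/A₁ = 38300/950 = 40.32 MPa, compressive.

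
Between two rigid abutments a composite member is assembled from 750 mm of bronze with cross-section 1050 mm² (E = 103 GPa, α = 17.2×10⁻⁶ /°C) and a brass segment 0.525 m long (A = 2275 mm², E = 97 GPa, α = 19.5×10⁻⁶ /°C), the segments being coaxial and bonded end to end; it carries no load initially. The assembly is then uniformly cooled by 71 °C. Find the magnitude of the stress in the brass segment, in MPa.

Free thermal contraction of the whole bar: Σ αᵢΔT Lᵢ = 17.2×10⁻⁶×71×750 + 19.5×10⁻⁶×71×525 = 1.643 mm.
The walls prevent any net length change, so an axial force P (same in every segment) develops. Compatibility: P · Σ Lᵢ/(AᵢEᵢ) = δ_free.
The series flexibility is Σ Lᵢ/(AᵢEᵢ) = 750/(1050×103×10³) + 525/(2275×97×10³) = 9.314×10⁻⁶ mm/N.
Hence P = δ_free / Σ(L/AE) = 1.643/9.314×10⁻⁶ = 176.4 kN (tensile).
σ_{brass} = P / A = 176400 / 2275 = 77.53 MPa.

σ ≈ 77.5 MPa (tensile)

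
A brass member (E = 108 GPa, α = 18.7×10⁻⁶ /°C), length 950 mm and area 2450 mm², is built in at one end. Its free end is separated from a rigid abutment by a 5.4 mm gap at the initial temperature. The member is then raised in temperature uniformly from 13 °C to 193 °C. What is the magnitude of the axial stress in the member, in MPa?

σ ≈ 0 MPa

Free thermal elongation = αΔT L = 18.7×10⁻⁶ × 180 × 950 = 3.198 mm.
Since δ_free = 3.2 mm is less than the 5.4 mm gap, the member never touches the wall. No axial force develops.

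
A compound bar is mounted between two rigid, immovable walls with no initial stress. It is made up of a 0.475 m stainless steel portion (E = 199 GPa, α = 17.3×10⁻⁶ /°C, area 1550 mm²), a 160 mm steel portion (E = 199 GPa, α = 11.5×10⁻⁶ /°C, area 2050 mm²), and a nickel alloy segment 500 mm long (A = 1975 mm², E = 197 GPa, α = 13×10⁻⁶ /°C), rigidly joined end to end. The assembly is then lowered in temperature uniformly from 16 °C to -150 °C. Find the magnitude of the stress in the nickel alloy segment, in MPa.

If the supports were absent, the total length change would be Σ αᵢΔT Lᵢ = 17.3×10⁻⁶×166×475 + 11.5×10⁻⁶×166×160 + 13×10⁻⁶×166×500 = 2.749 mm.
The rigid supports impose zero overall length change; the single axial force P common to all segments must satisfy P Σ Lᵢ/(AᵢEᵢ) = δ_free.
The series flexibility is Σ Lᵢ/(AᵢEᵢ) = 475/(1550×199×10³) + 160/(2050×199×10³) + 500/(1975×197×10³) = 3.217×10⁻⁶ mm/N.
Hence P = δ_free / Σ(L/AE) = 2.749/3.217×10⁻⁶ = 854.3 kN (tensile).
σ_{nickel alloy} = P / A = 854300 / 1975 = 432.6 MPa.

σ ≈ 433 MPa (tensile)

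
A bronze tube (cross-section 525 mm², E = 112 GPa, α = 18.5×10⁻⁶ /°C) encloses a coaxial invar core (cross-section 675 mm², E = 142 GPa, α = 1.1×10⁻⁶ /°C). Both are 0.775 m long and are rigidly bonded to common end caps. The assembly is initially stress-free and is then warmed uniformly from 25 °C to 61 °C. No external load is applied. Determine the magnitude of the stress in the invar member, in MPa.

Both members must finish at the same length. With the larger α, the bronze tends to over-expand; the plates restrain it, putting the bronze in compression and the invar in tension. With no external load the two internal forces are equal and opposite, magnitude P.
Compatibility of the two members (thermal + elastic change equal): (α₁ − α₂)ΔT = P·[1/(A₁E₁) + 1/(A₂E₂)].
|α₁ − α₂|·ΔT = 17.4×10⁻⁶ × 36 = 0.0006264.
1/(A₁E₁) + 1/(A₂E₂) = 1/(525×112×10³) + 1/(675×142×10³) = 2.744×10⁻⁸ N⁻¹.
P = 0.0006264 / 2.744×10⁻⁸ = 22830 N = 22.83 kN.
σ_{invar} = P/A₂ = 22830/675 = 33.82 MPa, tensile.

σ ≈ 33.8 MPa (tensile)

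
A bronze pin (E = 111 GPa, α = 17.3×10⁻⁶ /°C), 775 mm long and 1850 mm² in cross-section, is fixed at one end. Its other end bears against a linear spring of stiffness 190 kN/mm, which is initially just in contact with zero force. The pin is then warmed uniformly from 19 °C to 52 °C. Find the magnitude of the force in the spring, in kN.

P ≈ 49 kN

Free thermal expansion: δ_free = αΔT L = 17.3×10⁻⁶ × 33 × 775 = 0.4424 mm.
With a force P in the spring, the elastic change of the pin is PL/(AE) and that of the spring is P/k; compatibility requires their sum to equal δ_free.
So P = δ_free / [L/(AE) + 1/k] = 0.4424 / [ 775/(1850×111×10³) + 1/(190×10³) ].
P = 0.4424 / 9.037×10⁻⁶ = 48960 N.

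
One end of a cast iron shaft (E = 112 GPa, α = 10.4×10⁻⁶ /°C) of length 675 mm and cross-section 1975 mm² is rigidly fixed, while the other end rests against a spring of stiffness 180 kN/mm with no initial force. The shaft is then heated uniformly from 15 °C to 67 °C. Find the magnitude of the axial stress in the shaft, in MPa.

σ ≈ 21.5 MPa (compressive)

The unrestrained thermal change is αΔT L = 10.4×10⁻⁶ × 52 × 675 = 0.365 mm.
With a force P in the spring, the elastic change of the shaft is PL/(AE) and that of the spring is P/k; compatibility requires their sum to equal δ_free.
So P = δ_free / [L/(AE) + 1/k] = 0.365 / [ 675/(1975×112×10³) + 1/(180×10³) ].
P = 0.365 / 8.607×10⁻⁶ = 42410 N.
σ = P/A = 42410/1975 = 21.47 MPa.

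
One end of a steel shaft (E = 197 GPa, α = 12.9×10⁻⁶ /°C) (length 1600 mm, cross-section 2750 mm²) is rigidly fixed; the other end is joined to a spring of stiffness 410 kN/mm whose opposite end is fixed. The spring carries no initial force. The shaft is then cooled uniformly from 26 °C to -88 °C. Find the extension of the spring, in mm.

δ ≈ 1.06 mm

If the spring were absent the shaft would shorten by αΔT L = 12.9×10⁻⁶ × 114 × 1600 = 2.353 mm.
With a force P in the spring, the elastic change of the shaft is PL/(AE) and that of the spring is P/k; compatibility requires their sum to equal δ_free.
So P = δ_free / [L/(AE) + 1/k] = 2.353 / [ 1600/(2750×197×10³) + 1/(410×10³) ].
P = 2.353 / 5.392×10⁻⁶ = 436300 N.
Spring extension = P/k = 436300/(410×10³) = 1.064 mm.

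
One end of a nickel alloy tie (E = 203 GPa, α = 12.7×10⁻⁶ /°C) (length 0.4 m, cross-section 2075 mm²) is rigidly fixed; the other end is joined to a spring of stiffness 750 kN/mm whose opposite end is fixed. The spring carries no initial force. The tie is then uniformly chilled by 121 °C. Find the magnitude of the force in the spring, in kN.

The unrestrained thermal change is αΔT L = 12.7×10⁻⁶ × 121 × 400 = 0.6147 mm.
Let P be the tensile force in the spring. The tie extends elastically by PL/(AE) and the spring stretches by P/k; together these equal δ_free.
So P = δ_free / [L/(AE) + 1/k] = 0.6147 / [ 400/(2075×203×10³) + 1/(750×10³) ].
P = 0.6147 / 2.283×10⁻⁶ = 269200 N.

P ≈ 269 kN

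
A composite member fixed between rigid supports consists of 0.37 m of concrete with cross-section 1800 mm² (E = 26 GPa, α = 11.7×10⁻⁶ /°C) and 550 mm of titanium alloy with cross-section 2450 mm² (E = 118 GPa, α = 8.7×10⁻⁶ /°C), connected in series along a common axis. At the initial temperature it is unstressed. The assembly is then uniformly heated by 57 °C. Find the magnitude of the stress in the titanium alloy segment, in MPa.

With the walls removed the bar would change length by δ_free = Σ αᵢΔT Lᵢ = 11.7×10⁻⁶×57×370 + 8.7×10⁻⁶×57×550 = 0.5195 mm.
The rigid supports impose zero overall length change; the single axial force P common to all segments must satisfy P Σ Lᵢ/(AᵢEᵢ) = δ_free.
Σ Lᵢ/(AᵢEᵢ) = 370/(1800×26×10³) + 550/(2450×118×10³) = 9.808×10⁻⁶ mm/N.
So P = 0.5195 / 9.808×10⁻⁶ = 52.96 kN, compressive.
σ_{titanium alloy} = P / A = 52960 / 2450 = 21.62 MPa.

σ ≈ 21.6 MPa (compressive)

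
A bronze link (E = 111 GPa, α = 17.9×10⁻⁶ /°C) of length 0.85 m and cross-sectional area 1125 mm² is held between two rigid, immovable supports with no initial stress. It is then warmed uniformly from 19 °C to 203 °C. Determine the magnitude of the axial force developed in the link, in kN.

P ≈ 411 kN (compressive)

The ends cannot move, so σ = EαΔT = 111×10³ × 17.9×10⁻⁶ × 184 = 365.6 MPa.
P = AEαΔT = 1125 × 111×10³ × 17.9×10⁻⁶ × 184 = 411.3 kN (compressive).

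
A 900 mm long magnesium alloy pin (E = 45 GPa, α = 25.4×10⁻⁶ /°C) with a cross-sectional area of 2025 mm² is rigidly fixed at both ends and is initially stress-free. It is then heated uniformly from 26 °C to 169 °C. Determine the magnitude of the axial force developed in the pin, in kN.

P ≈ 331 kN (compressive)

The ends cannot move, so σ = EαΔT = 45×10³ × 25.4×10⁻⁶ × 143 = 163.4 MPa.
Axial force P = σA = 163.4 × 2025 = 331000 N = 331 kN, compressive.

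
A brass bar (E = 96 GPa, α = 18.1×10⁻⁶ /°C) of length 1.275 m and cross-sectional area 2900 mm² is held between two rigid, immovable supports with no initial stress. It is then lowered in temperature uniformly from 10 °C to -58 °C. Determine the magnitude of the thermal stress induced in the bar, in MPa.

σ ≈ 118 MPa (tensile)

The supports are rigid, so the total axial strain is zero. The restrained thermal strain is ε = αΔT = 18.1×10⁻⁶ × 68 = 1230.8×10⁻⁶.
Hence σ = E·αΔT = 96×10³ × 1230.8×10⁻⁶ = 118.2 MPa, tensile.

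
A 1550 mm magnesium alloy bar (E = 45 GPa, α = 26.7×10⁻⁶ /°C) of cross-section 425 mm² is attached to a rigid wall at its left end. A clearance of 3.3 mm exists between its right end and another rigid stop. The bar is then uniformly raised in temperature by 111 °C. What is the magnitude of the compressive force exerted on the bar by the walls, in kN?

P ≈ 16 kN

Free thermal elongation = αΔT L = 26.7×10⁻⁶ × 111 × 1550 = 4.594 mm.
The gap closes (δ_free > 3.3 mm) and the wall then resists a further 4.594 − 3.3 = 1.294 mm of expansion.
Compatibility: PL/(AE) = 1.294 mm, so σ = P/A = E × (1.294/1550) = 37.56 MPa.
Force on the wall = σA = 37.56 × 425 mm² = 15.96 kN.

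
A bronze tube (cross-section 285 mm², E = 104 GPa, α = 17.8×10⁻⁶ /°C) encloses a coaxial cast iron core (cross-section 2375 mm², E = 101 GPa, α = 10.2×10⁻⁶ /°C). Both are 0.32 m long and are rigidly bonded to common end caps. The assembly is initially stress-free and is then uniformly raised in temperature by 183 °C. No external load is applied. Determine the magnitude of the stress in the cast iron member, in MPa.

Equilibrium of a rigid end plate with no external load gives equal and opposite internal forces ±P in the two members. Since α_{bronze} > α_{cast iron}, heating drives the bronze into compression and the cast iron into tension.
Equating the net (thermal + elastic) strains gives |α₁ − α₂|·ΔT = P·[1/(A₁E₁) + 1/(A₂E₂)].
|α₁ − α₂|·ΔT = 7.6×10⁻⁶ × 183 = 0.001391.
1/(A₁E₁) + 1/(A₂E₂) = 1/(285×104×10³) + 1/(2375×101×10³) = 3.791×10⁻⁸ N⁻¹.
P = 0.001391 / 3.791×10⁻⁸ = 36690 N = 36.69 kN.
σ_{cast iron} = P/A₂ = 36690/2375 = 15.45 MPa, tensile.

σ ≈ 15.4 MPa (tensile)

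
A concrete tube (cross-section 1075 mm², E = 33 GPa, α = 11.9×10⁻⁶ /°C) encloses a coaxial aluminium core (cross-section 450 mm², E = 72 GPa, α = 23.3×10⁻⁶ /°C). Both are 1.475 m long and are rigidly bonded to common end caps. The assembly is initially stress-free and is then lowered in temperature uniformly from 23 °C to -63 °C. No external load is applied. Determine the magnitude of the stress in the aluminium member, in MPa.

σ ≈ 36.9 MPa (tensile)

Equilibrium of a rigid end plate with no external load gives equal and opposite internal forces ±P in the two members. Since α_{aluminium} > α_{concrete}, cooling drives the aluminium into tension and the concrete into compression.
Equating the net (thermal + elastic) strains gives |α₁ − α₂|·ΔT = P·[1/(A₁E₁) + 1/(A₂E₂)].
|α₁ − α₂|·ΔT = 11.4×10⁻⁶ × 86 = 0.0009804.
1/(A₁E₁) + 1/(A₂E₂) = 1/(1075×33×10³) + 1/(450×72×10³) = 5.905×10⁻⁸ N⁻¹.
So P = 0.0009804 / 5.905×10⁻⁸ = 16.6 kN.
σ_{aluminium} = P/A₂ = 16600/450 = 36.89 MPa, tensile.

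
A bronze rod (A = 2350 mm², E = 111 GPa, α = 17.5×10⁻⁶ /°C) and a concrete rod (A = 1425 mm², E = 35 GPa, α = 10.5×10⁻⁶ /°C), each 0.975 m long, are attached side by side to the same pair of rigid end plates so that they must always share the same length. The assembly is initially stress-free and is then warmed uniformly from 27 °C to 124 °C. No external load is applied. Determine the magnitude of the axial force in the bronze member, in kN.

P ≈ 28.4 kN (compressive in the bronze)

Both members must finish at the same length. With the larger α, the bronze tends to over-expand; the plates restrain it, putting the bronze in compression and the concrete in tension. With no external load the two internal forces are equal and opposite, magnitude P.
Setting the final lengths equal and cancelling L: (α₁ − α₂)ΔT = P/(A₁E₁) + P/(A₂E₂).
|α₁ − α₂|·ΔT = 7×10⁻⁶ × 97 = 0.000679.
1/(A₁E₁) + 1/(A₂E₂) = 1/(2350×111×10³) + 1/(1425×35×10³) = 2.388×10⁻⁸ N⁻¹.
P = 0.000679 / 2.388×10⁻⁸ = 28430 N = 28.43 kN.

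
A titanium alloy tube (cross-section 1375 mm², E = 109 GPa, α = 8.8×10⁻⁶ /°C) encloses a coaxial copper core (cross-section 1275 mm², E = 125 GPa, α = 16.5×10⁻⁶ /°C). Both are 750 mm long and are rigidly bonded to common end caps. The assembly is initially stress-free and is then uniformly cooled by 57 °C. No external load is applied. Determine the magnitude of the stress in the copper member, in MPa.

Both members must finish at the same length. With the larger α, the copper tends to over-contract; the plates restrain it, putting the copper in tension and the titanium alloy in compression. With no external load the two internal forces are equal and opposite, magnitude P.
Equating the net (thermal + elastic) strains gives |α₁ − α₂|·ΔT = P·[1/(A₁E₁) + 1/(A₂E₂)].
|α₁ − α₂|·ΔT = 7.7×10⁻⁶ × 57 = 0.0004389.
1/(A₁E₁) + 1/(A₂E₂) = 1/(1375×109×10³) + 1/(1275×125×10³) = 1.295×10⁻⁸ N⁻¹.
P = 0.0004389 / 1.295×10⁻⁸ = 33900 N = 33.9 kN.
σ_{copper} = P/A₂ = 33900/1275 = 26.59 MPa, tensile.

σ ≈ 26.6 MPa (tensile)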